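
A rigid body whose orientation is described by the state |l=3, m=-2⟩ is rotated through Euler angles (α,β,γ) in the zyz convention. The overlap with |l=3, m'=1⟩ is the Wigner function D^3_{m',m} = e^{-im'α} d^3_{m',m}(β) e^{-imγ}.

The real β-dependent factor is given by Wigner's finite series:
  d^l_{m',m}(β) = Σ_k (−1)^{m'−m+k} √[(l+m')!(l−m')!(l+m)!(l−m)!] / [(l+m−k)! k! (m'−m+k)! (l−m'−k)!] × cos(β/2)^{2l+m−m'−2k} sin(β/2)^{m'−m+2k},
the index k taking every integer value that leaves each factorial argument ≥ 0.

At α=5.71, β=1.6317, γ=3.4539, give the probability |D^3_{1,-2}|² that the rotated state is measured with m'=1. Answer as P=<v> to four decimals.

P=0.1171

Split into d^3_{1,-2}(β=1.6317) × two z-phases.
With c≡cos(β/2)=0.685250 and s≡sin(β/2)=0.728308, N=[24·2·1·120]^{1/2}=75.894664
k∈{0,1} keeps every argument non-negative
  k=0: (−1)^3·75.8947/(12)·0.6852^3·0.7283^3 = -0.786180
  k=1: (−1)^4·75.8947/(24)·0.6852^1·0.7283^5 = +0.444043
d^3_{1,-2}(1.6317) = -0.786180 +0.444043 = -0.342137
|D^3_{1,-2}|² = |d^3_{1,-2}(β)|² = (-0.342137)² = 0.117058 (the z-rotation phases have unit modulus)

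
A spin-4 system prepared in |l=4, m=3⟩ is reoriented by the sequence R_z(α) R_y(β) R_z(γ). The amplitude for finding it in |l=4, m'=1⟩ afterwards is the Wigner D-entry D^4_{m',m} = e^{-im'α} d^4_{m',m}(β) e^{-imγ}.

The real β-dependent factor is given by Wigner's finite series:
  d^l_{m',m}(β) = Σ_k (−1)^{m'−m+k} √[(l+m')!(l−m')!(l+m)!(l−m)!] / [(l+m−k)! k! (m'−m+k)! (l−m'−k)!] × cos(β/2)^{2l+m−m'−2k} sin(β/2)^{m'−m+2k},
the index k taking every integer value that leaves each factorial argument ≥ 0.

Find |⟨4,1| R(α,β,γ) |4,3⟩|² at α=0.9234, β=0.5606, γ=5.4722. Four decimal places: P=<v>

P=0.1700

D^4_{1,3}(0.9234,0.5606,5.4722) = e^{-i·1·0.9234}·d^4_{1,3}(0.5606)·e^{-i·3·5.4722}. Compute d first:
c=cos(0.5606/2)=0.960972, s=sin(0.5606/2)=0.276644; N=√[120·6·5040·1]=1904.940944
The bounds max(0,m−m')=2 and min(l+m,l−m')=3 give 2 terms
  k=2: (−1)^0·1904.9409/(240)·0.9610^6·0.2766^2 = +0.478386
  k=3: (−1)^1·1904.9409/(144)·0.9610^4·0.2766^4 = -0.066077
d^4_{1,3}(0.5606) = +0.478386 -0.066077 = +0.412309
|D^4_{1,3}|² = |d^4_{1,3}(β)|² = (+0.412309)² = 0.169999 (the z-rotation phases have unit modulus)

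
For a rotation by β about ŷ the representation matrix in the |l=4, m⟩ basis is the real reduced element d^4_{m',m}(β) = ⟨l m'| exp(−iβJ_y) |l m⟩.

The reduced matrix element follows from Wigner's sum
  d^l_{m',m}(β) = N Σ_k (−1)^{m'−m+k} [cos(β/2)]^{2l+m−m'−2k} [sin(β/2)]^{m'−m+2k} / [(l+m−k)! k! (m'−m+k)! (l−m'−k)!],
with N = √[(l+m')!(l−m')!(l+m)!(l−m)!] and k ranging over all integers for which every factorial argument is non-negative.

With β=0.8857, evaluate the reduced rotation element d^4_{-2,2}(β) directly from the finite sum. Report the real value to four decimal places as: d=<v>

d=0.2776

d^4_{-2,2}(β=0.8857) via Wigner's sum:
With c≡cos(β/2)=0.903534 and s≡sin(β/2)=0.428516, N=[2·720·720·2]^{1/2}=1440.000000
k∈{4,5,6} keeps every argument non-negative
  k=4: (−1)^0·1440.0000/(96)·0.9035^4·0.4285^4 = +0.337084
  k=5: (−1)^1·1440.0000/(120)·0.9035^2·0.4285^6 = -0.060656
  k=6: (−1)^2·1440.0000/(1440)·0.9035^0·0.4285^8 = +0.001137
d^4_{-2,2}(0.8857) = +0.337084 -0.060656 +0.001137 = +0.277565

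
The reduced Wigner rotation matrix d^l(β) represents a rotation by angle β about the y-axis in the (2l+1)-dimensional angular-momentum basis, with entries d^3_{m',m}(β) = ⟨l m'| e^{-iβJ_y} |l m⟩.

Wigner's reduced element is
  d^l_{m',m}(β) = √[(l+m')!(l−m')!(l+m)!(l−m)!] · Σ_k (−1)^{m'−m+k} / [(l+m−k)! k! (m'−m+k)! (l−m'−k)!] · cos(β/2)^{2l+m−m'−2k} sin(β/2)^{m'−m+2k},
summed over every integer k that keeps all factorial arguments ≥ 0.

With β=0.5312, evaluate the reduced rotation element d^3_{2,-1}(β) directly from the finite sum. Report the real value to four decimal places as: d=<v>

d^3_{2,-1}(β=0.5312) via Wigner's sum:
With c≡cos(β/2)=0.964935 and s≡sin(β/2)=0.262488, N=[120·1·2·24]^{1/2}=75.894664
k: max(0,(-1)−(2))=0 … min(3+(-1),3−(2))=1
  k=0: (−1)^3·75.8947/(12)·0.9649^3·0.2625^3 = -0.102767
  k=1: (−1)^4·75.8947/(24)·0.9649^1·0.2625^5 = +0.003802
d^3_{2,-1}(0.5312) = -0.102767 +0.003802 = -0.098965

d=-0.0990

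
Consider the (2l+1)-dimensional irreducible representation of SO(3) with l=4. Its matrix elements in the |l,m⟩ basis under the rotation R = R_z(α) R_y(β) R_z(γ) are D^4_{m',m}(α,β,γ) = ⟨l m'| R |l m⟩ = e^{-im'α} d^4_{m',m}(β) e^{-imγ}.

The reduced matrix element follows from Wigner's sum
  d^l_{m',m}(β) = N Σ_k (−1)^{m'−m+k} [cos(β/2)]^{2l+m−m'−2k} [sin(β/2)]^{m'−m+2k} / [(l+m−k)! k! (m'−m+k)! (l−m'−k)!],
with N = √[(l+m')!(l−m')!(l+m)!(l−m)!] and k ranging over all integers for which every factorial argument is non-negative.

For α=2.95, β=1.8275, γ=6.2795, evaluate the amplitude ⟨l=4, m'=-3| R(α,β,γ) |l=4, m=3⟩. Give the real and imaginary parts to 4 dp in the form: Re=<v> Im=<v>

D^4_{-3,3}(2.95,1.8275,6.2795) = e^{-i·-3·2.95}·d^4_{-3,3}(1.8275)·e^{-i·3·6.2795}. Compute d first:
c=cos(1.8275/2)=0.610781, s=sin(1.8275/2)=0.791800; N=√[1·5040·5040·1]=5040.000000
k∈{6,7} keeps every argument non-negative
  k=6: (−1)^0·5040.0000/(720)·0.6108^2·0.7918^6 = +0.643518
  k=7: (−1)^1·5040.0000/(5040)·0.6108^0·0.7918^8 = -0.154498
d^4_{-3,3}(1.8275) = +0.643518 -0.154498 = +0.489020
Attach z-rotation phases: D = e^{-i(-3)(2.95)}·(+0.489020)·e^{-i(3)(6.2795)} = -0.413355+0.261301i

Re=-0.4134 Im=0.2613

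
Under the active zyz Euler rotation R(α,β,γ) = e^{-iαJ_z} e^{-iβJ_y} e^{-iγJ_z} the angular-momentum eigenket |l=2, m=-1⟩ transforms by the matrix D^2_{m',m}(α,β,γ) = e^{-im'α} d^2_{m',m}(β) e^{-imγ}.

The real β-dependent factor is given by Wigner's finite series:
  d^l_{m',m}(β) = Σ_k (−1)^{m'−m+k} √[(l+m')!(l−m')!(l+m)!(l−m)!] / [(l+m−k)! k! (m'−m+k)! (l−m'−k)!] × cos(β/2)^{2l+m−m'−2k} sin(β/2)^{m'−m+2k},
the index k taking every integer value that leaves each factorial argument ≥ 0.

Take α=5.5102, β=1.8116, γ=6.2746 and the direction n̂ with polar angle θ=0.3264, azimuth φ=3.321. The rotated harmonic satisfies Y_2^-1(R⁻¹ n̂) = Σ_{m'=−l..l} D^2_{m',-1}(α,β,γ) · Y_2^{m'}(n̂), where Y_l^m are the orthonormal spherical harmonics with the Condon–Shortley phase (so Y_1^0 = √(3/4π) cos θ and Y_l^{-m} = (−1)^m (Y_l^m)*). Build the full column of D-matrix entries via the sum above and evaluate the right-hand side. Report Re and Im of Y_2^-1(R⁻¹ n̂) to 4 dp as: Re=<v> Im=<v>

Re=0.2742 Im=-0.0844

Need the full column D^2_{m',-1} for m'=−2..2 at α=5.5102, β=1.8116, γ=6.2746.
cos(β/2)=0.617056, sin(β/2)=0.786919
d^2_{-2,-1}: single k=1 term ⇒ +0.369772;  D = +0.006005-0.369723i
d^2_{-1,-1}: k∈[0..1] ⇒ +0.144977 -0.707344 = -0.562367;  D = -0.399173+0.396129i
d^2_{0,-1}: k∈[0..1] ⇒ -0.452877 +0.736530 = +0.283654;  D = +0.283643-0.002435i
d^2_{1,-1}: k∈[0..1] ⇒ +0.707344 -0.383460 = +0.323884;  D = +0.233779+0.224162i
d^2_{2,-1}: single k=0 term ⇒ -0.601374;  D = -0.020089-0.601039i
Y_2^{m'}(θ=0.3264,φ=3.321) and Σ D·Y over m':
  (+0.0060-0.3697i)·(+0.0372-0.0139i)  (-0.3992+0.3961i)·(-0.2309+0.0419i)  (+0.2836-0.0024i)·(+0.5335+0.0000i)  (+0.2338+0.2242i)·(+0.2309+0.0419i)  (-0.0201-0.6010i)·(+0.0372+0.0139i)
Y_2^-1(R⁻¹ n̂) = +0.274182-0.084384i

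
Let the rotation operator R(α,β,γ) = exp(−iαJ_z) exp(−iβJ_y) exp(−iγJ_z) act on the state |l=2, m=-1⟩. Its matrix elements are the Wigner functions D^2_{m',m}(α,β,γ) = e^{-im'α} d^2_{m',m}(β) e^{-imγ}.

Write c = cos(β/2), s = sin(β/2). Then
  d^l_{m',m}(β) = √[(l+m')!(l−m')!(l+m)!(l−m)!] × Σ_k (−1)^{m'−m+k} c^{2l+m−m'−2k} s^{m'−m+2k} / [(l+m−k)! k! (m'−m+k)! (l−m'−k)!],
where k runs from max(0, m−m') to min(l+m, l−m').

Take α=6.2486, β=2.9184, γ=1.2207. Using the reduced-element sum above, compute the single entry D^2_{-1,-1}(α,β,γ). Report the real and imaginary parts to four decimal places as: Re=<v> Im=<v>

Re=-0.0137 Im=-0.0339

D^2_{-1,-1}(6.2486,2.9184,1.2207) = e^{-i·-1·6.2486}·d^2_{-1,-1}(2.9184)·e^{-i·-1·1.2207}. Compute d first:
c=cos(2.9184/2)=0.111365, s=sin(2.9184/2)=0.993780; N=√[1·6·1·6]=6.000000
The bounds max(0,m−m')=0 and min(l+m,l−m')=1 give 2 terms
  k=0: (−1)^0·6.0000/(6)·0.1114^4·0.9938^0 = +0.000154
  k=1: (−1)^1·6.0000/(2)·0.1114^2·0.9938^2 = -0.036745
d^2_{-1,-1}(2.9184) = +0.000154 -0.036745 = -0.036591
Attach z-rotation phases: D = e^{-i(-1)(6.2486)}·(-0.036591)·e^{-i(-1)(1.2207)} = -0.013731-0.033917i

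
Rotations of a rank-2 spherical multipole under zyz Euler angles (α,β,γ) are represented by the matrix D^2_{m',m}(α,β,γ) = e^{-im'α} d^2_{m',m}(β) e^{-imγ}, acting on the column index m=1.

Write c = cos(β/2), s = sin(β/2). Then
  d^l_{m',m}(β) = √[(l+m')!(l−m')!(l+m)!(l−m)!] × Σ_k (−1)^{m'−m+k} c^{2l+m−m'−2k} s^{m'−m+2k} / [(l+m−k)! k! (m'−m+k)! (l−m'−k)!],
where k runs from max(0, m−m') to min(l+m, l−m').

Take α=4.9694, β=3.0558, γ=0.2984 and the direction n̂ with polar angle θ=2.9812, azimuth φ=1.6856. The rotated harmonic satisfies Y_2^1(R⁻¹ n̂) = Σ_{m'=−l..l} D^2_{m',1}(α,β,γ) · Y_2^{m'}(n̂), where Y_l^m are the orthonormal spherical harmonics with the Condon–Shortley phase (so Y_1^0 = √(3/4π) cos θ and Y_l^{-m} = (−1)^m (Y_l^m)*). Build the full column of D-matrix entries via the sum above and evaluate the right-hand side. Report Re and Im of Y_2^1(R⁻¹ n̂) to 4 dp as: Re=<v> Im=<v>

Need the full column D^2_{m',1} for m'=−2..2 at α=4.9694, β=3.0558, γ=0.2984.
cos(β/2)=0.042883, sin(β/2)=0.999080
d^2_{-2,1}: single k=3 term ⇒ +0.085530;  D = -0.083549-0.018300i
d^2_{-1,1}: k∈[2..3] ⇒ +0.005507 -0.996325 = -0.990819;  D = +0.040997+0.989970i
d^2_{0,1}: k∈[1..2] ⇒ +0.000193 -0.104752 = -0.104559;  D = -0.099939+0.030740i
d^2_{1,1}: k∈[0..1] ⇒ +0.000003 -0.005507 = -0.005503;  D = -0.002902-0.004676i
d^2_{2,1}: single k=0 term ⇒ -0.000158;  D = +0.000108-0.000114i
Y_2^{m'}(θ=2.9812,φ=1.6856) and Σ D·Y over m':
  (-0.0835-0.0183i)·(-0.0096+0.0022i)  (+0.0410+0.9900i)·(+0.0140+0.1210i)  (-0.0999+0.0307i)·(+0.6067+0.0000i)  (-0.0029-0.0047i)·(-0.0140+0.1210i)  (+0.0001-0.0001i)·(-0.0096-0.0022i)
Y_2^1(R⁻¹ n̂) = -0.178390+0.037124i

Re=-0.1784 Im=0.0371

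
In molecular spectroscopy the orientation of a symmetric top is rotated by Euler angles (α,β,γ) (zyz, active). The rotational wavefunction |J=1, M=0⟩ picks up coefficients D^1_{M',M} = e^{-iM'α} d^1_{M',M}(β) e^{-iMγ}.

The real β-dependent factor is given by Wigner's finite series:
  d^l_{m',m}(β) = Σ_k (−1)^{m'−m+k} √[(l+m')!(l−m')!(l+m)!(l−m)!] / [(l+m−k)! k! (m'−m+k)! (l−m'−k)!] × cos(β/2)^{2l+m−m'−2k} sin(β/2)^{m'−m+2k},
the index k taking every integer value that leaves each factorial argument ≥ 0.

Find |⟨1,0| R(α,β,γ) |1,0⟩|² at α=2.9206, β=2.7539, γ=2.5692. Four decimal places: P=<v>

Split into d^1_{0,0}(β=2.7539) × two z-phases.
Half-angle: c=0.192635, s=0.981271. N=√(1·1·1·1)=1.000000
k∈{0,1} keeps every argument non-negative
  k=0: (−1)^0·1.0000/(1)·0.1926^2·0.9813^0 = +0.037108
  k=1: (−1)^1·1.0000/(1)·0.1926^0·0.9813^2 = -0.962892
d^1_{0,0}(2.7539) = +0.037108 -0.962892 = -0.925784
|D^1_{0,0}|² = |d^1_{0,0}(β)|² = (-0.925784)² = 0.857076 (the z-rotation phases have unit modulus)

P=0.8571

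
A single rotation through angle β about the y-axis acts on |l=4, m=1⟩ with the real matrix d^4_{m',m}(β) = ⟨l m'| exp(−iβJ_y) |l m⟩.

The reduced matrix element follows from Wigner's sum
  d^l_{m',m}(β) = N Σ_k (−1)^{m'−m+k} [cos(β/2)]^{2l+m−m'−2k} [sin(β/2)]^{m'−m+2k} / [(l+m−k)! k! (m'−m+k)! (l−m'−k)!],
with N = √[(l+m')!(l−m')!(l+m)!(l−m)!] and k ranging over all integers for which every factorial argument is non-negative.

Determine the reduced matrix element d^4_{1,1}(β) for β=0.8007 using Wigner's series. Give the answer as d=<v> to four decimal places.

d^4_{1,1}(β=0.8007) via Wigner's sum:
With c≡cos(β/2)=0.920925 and s≡sin(β/2)=0.389741, N=[120·6·120·6]^{1/2}=720.000000
The bounds max(0,m−m')=0 and min(l+m,l−m')=3 give 4 terms
  k=0: (−1)^0·720.0000/(720)·0.9209^8·0.3897^0 = +0.517360
  k=1: (−1)^1·720.0000/(48)·0.9209^6·0.3897^2 = -1.389912
  k=2: (−1)^2·720.0000/(24)·0.9209^4·0.3897^4 = +0.497875
  k=3: (−1)^3·720.0000/(72)·0.9209^2·0.3897^6 = -0.029724
d^4_{1,1}(0.8007) = +0.517360 -1.389912 +0.497875 -0.029724 = -0.404401

d=-0.4044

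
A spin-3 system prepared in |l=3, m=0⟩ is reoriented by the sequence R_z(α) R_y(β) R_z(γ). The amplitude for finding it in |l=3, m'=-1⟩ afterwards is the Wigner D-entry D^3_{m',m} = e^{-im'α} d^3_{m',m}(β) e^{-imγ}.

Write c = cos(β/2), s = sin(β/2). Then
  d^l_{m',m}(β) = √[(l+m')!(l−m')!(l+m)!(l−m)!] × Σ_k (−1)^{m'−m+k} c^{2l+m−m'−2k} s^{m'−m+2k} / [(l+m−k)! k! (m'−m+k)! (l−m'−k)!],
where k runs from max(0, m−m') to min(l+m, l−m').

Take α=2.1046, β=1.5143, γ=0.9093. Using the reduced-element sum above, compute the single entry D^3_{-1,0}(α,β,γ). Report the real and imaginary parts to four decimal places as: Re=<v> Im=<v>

Re=0.2165 Im=-0.3662

D^3_{-1,0}(2.1046,1.5143,0.9093) = e^{-i·-1·2.1046}·d^3_{-1,0}(1.5143)·e^{-i·0·0.9093}. Compute d first:
With c≡cos(β/2)=0.726796 and s≡sin(β/2)=0.686853, N=[2·24·6·6]^{1/2}=41.569219
k∈{1,2,3} keeps every argument non-negative
  k=1: (−1)^0·41.5692/(12)·0.7268^5·0.6869^1 = +0.482523
  k=2: (−1)^1·41.5692/(4)·0.7268^3·0.6869^3 = -1.292830
  k=3: (−1)^2·41.5692/(12)·0.7268^1·0.6869^5 = +0.384877
d^3_{-1,0}(1.5143) = +0.482523 -1.292830 +0.384877 = -0.425430
Phases: e^{-i·(-1)·2.1046}=-0.508812+0.860878i, e^{-i·(0)·0.9093}=+1.000000+0.000000i ⇒ D=+0.216464-0.366243i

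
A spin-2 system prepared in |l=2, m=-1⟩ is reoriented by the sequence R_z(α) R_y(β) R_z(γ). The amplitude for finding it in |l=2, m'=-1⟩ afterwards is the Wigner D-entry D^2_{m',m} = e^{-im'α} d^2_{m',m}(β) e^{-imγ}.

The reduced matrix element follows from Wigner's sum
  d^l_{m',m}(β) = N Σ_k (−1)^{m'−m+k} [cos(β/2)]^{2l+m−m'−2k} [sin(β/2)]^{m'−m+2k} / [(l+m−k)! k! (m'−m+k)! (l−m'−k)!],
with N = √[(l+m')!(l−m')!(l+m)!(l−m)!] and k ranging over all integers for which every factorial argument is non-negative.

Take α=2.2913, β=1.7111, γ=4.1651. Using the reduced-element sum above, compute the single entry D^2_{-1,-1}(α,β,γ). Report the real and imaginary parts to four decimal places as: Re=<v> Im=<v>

Split into d^2_{-1,-1}(β=1.7111) × two z-phases.
c=cos(1.7111/2)=0.655803, s=sin(1.7111/2)=0.754932; N=√[1·6·1·6]=6.000000
The bounds max(0,m−m')=0 and min(l+m,l−m')=1 give 2 terms
  k=0: (−1)^0·6.0000/(6)·0.6558^4·0.7549^0 = +0.184967
  k=1: (−1)^1·6.0000/(2)·0.6558^2·0.7549^2 = -0.735333
d^2_{-1,-1}(1.7111) = +0.184967 -0.735333 = -0.550366
D = (-0.659763+0.751474i)·(-0.550366)·(-0.520374-0.853938i) = -0.542130-0.094855i

Re=-0.5421 Im=-0.0949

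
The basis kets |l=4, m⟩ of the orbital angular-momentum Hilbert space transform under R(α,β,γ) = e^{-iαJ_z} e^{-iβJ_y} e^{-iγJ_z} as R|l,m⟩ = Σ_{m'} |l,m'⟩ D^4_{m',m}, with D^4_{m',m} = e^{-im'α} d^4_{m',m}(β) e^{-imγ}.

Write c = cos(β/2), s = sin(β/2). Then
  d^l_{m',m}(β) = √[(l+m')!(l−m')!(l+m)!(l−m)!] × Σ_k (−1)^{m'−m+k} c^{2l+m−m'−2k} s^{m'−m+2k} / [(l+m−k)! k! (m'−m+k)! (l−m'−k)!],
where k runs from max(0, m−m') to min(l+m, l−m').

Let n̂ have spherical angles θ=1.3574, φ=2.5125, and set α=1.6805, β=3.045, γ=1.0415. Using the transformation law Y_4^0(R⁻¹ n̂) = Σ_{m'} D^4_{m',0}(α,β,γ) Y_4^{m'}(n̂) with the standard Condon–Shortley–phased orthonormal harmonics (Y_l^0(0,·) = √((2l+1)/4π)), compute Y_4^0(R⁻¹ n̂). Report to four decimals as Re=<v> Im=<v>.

Re=0.2502 Im=0.0000

Need the full column D^4_{m',0} for m'=−4..4 at α=1.6805, β=3.045, γ=1.0415.
cos(β/2)=0.048278, sin(β/2)=0.998834
d^4_{-4,0}: single k=4 term ⇒ +0.000045;  D = +0.000041+0.000019i
d^4_{-3,0}: k∈[3..4] ⇒ +0.000003 -0.001324 = -0.001321;  D = -0.000427+0.001250i
d^4_{-2,0}: k∈[2..4] ⇒ +0.000000 -0.000137 +0.021957 = +0.021820;  D = -0.021297-0.004749i
d^4_{-1,0}: k∈[1..4] ⇒ +0.000000 -0.000007 +0.003002 -0.214148 = -0.211153;  D = +0.023118-0.209884i
d^4_{0,0}: k∈[0..4] ⇒ +0.000000 -0.000000 +0.000195 -0.037031 +0.990710 = +0.953873;  D = +0.953873+0.000000i
d^4_{1,0}: k∈[0..3] ⇒ -0.000000 +0.000007 -0.003002 +0.214148 = +0.211153;  D = -0.023118-0.209884i
d^4_{2,0}: k∈[0..2] ⇒ +0.000000 -0.000137 +0.021957 = +0.021820;  D = -0.021297+0.004749i
d^4_{3,0}: k∈[0..1] ⇒ -0.000003 +0.001324 = +0.001321;  D = +0.000427+0.001250i
d^4_{4,0}: single k=0 term ⇒ +0.000045;  D = +0.000041-0.000019i
Y_4^{m'}(θ=1.3574,φ=2.5125) and Σ D·Y over m':
  (+0.0000+0.0000i)·(-0.3274+0.2363i)  (-0.0004+0.0012i)·(+0.0770-0.2352i)  (-0.0213-0.0047i)·(-0.0674-0.2086i)  (+0.0231-0.2099i)·(+0.2127+0.1548i)  (+0.9539+0.0000i)·(+0.1825+0.0000i)  (-0.0231-0.2099i)·(-0.2127+0.1548i)  (-0.0213+0.0047i)·(-0.0674+0.2086i)  (+0.0004+0.0012i)·(-0.0770-0.2352i)  (+0.0000-0.0000i)·(-0.3274-0.2363i)
Y_4^0(R⁻¹ n̂) = +0.250222-0.000000i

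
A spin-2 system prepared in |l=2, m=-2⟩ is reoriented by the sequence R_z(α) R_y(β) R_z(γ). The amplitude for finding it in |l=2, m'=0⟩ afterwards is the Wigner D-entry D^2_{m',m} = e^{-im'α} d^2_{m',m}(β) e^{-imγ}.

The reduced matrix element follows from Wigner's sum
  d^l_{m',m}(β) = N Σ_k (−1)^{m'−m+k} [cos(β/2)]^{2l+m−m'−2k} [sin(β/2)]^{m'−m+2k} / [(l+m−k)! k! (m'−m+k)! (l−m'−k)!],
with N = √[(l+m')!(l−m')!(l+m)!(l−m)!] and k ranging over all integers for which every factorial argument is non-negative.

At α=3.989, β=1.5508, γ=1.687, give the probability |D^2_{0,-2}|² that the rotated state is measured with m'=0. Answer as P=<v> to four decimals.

P=0.3747

Split into d^2_{0,-2}(β=1.5508) × two z-phases.
c=cos(1.5508/2)=0.714141, s=sin(1.5508/2)=0.700002; N=√[2·2·1·24]=9.797959
Admissible k: 0..0 (factorial args all ≥0)
  k=0: (−1)^2·9.7980/(4)·0.7141^2·0.7000^2 = +0.612128
d^2_{0,-2}(1.5508) = +0.612128
|D^2_{0,-2}|² = |d^2_{0,-2}(β)|² = (+0.612128)² = 0.374700 (the z-rotation phases have unit modulus)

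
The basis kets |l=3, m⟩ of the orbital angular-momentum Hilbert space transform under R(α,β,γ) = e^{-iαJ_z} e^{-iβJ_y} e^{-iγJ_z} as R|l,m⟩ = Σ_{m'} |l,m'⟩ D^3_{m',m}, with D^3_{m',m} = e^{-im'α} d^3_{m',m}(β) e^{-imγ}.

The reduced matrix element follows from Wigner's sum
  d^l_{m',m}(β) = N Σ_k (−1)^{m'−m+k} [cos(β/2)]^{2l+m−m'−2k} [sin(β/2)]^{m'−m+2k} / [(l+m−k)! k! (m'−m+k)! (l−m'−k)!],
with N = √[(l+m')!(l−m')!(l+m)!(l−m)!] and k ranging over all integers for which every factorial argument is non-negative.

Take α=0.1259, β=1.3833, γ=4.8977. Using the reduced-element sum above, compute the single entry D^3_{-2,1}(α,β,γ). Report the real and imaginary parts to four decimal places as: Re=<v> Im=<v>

Re=-0.0327 Im=0.4916

Split into d^3_{-2,1}(β=1.3833) × two z-phases.
Half-angle: c=0.770195, s=0.637809. N=√(1·120·24·2)=75.894664
The bounds max(0,m−m')=3 and min(l+m,l−m')=4 give 2 terms
  k=3: (−1)^0·75.8947/(12)·0.7702^3·0.6378^3 = +0.749727
  k=4: (−1)^1·75.8947/(24)·0.7702^1·0.6378^5 = -0.257071
d^3_{-2,1}(1.3833) = +0.749727 -0.257071 = +0.492656
Phases: e^{-i·(-2)·0.1259}=+0.968466+0.249148i, e^{-i·(1)·4.8977}=+0.184252+0.982879i ⇒ D=-0.032732+0.491567i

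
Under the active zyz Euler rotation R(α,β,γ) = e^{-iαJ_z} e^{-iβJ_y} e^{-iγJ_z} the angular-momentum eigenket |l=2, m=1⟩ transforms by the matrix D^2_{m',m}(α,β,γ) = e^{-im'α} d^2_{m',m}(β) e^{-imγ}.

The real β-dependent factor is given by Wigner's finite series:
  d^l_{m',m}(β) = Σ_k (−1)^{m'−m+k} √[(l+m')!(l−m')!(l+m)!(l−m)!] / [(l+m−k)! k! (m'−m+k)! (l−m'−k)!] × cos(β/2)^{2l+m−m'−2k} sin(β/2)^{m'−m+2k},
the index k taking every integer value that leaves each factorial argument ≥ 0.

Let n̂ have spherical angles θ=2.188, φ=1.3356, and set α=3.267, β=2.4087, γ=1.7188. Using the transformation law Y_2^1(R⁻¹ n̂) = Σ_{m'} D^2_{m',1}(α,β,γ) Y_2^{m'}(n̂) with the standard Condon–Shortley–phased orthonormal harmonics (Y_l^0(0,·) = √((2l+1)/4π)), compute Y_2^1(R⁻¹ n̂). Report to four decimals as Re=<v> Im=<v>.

Need the full column D^2_{m',1} for m'=−2..2 at α=3.267, β=2.4087, γ=1.7188.
cos(β/2)=0.358300, sin(β/2)=0.933607
d^2_{-2,1}: single k=3 term ⇒ +0.583134;  D = +0.059847-0.580055i
d^2_{-1,1}: k∈[2..3] ⇒ +0.335693 -0.759723 = -0.424030;  D = -0.009581-0.423922i
d^2_{0,1}: k∈[1..2] ⇒ +0.105191 -0.714190 = -0.608999;  D = +0.089805+0.602341i
d^2_{1,1}: k∈[0..1] ⇒ +0.016481 -0.335693 = -0.319212;  D = -0.086193-0.307355i
d^2_{2,1}: single k=0 term ⇒ -0.085888;  D = +0.033353+0.079148i
Y_2^{m'}(θ=2.188,φ=1.3356) and Σ D·Y over m':
  (+0.0598-0.5801i)·(-0.2290-0.1164i)  (-0.0096-0.4239i)·(-0.0850+0.3546i)  (+0.0898+0.6023i)·(+0.0015+0.0000i)  (-0.0862-0.3074i)·(+0.0850+0.3546i)  (+0.0334+0.0791i)·(-0.2290+0.1164i)
Y_2^1(R⁻¹ n̂) = +0.154836+0.088488i

Re=0.1548 Im=0.0885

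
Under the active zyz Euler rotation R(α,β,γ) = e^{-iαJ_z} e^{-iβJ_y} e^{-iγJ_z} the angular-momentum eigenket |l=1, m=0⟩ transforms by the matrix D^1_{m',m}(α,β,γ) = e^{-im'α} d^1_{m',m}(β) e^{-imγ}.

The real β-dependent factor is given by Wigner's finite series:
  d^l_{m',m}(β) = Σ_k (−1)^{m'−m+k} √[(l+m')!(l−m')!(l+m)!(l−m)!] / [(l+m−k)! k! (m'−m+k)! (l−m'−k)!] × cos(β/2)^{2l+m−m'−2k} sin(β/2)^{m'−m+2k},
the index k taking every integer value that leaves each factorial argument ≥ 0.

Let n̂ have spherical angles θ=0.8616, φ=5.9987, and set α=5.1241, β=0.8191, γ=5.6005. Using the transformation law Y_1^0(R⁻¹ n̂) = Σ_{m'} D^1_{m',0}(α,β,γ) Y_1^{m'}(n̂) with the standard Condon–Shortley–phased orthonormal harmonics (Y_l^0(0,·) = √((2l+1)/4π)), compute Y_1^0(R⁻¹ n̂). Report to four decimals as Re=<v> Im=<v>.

Need the full column D^1_{m',0} for m'=−1..1 at α=5.1241, β=0.8191, γ=5.6005.
cos(β/2)=0.917300, sin(β/2)=0.398197
d^1_{-1,0}: single k=1 term ⇒ +0.516564;  D = +0.206717-0.473398i
d^1_{0,0}: k∈[0..1] ⇒ +0.841439 -0.158561 = +0.682879;  D = +0.682879+0.000000i
d^1_{1,0}: single k=0 term ⇒ -0.516564;  D = -0.206717-0.473398i
Y_1^{m'}(θ=0.8616,φ=5.9987) and Σ D·Y over m':
  (+0.2067-0.4734i)·(+0.2517+0.0736i)  (+0.6829+0.0000i)·(+0.3182+0.0000i)  (-0.2067-0.4734i)·(-0.2517+0.0736i)
Y_1^0(R⁻¹ n̂) = +0.390999+0.000000i

Re=0.3910 Im=0.0000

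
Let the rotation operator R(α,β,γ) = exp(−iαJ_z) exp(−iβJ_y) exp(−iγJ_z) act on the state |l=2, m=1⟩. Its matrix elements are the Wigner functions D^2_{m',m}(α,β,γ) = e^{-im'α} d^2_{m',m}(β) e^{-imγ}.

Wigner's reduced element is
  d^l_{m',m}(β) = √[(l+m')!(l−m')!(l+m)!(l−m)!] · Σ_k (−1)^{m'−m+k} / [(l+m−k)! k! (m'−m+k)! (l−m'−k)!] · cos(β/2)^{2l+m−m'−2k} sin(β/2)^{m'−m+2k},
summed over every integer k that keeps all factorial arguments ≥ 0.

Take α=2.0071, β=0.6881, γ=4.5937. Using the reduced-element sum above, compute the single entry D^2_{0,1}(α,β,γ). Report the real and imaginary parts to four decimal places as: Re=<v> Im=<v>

Re=-0.0711 Im=0.5966

D^2_{0,1}(2.0071,0.6881,4.5937) = e^{-i·0·2.0071}·d^2_{0,1}(0.6881)·e^{-i·1·4.5937}. Compute d first:
c=cos(0.6881/2)=0.941396, s=sin(0.6881/2)=0.337303; N=√[2·2·6·1]=4.898979
The bounds max(0,m−m')=1 and min(l+m,l−m')=2 give 2 terms
  k=1: (−1)^0·4.8990/(2)·0.9414^3·0.3373^1 = +0.689307
  k=2: (−1)^1·4.8990/(2)·0.9414^1·0.3373^3 = -0.088493
d^2_{0,1}(0.6881) = +0.689307 -0.088493 = +0.600814
D = (+1.000000+0.000000i)·(+0.600814)·(-0.118411+0.992965i) = -0.071143+0.596588i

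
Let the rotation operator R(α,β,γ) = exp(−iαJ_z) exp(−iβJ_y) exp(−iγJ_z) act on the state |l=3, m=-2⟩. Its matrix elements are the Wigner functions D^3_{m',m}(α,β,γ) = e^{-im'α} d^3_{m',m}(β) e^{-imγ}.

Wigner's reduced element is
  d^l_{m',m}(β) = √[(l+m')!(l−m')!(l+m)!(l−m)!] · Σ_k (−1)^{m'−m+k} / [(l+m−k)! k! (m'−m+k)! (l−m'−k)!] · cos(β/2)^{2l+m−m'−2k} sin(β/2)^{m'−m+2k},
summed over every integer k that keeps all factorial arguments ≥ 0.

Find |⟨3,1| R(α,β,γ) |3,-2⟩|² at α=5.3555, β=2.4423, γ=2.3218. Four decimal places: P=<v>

Split into d^3_{1,-2}(β=2.4423) × two z-phases.
c=cos(2.4423/2)=0.342566, s=sin(2.4423/2)=0.939494; N=√[24·2·1·120]=75.894664
k: max(0,(-2)−(1))=0 … min(3+(-2),3−(1))=1
  k=0: (−1)^3·75.8947/(12)·0.3426^3·0.9395^3 = -0.210835
  k=1: (−1)^4·75.8947/(24)·0.3426^1·0.9395^5 = +0.792891
d^3_{1,-2}(2.4423) = -0.210835 +0.792891 = +0.582056
|D^3_{1,-2}|² = |d^3_{1,-2}(β)|² = (+0.582056)² = 0.338789 (the z-rotation phases have unit modulus)

P=0.3388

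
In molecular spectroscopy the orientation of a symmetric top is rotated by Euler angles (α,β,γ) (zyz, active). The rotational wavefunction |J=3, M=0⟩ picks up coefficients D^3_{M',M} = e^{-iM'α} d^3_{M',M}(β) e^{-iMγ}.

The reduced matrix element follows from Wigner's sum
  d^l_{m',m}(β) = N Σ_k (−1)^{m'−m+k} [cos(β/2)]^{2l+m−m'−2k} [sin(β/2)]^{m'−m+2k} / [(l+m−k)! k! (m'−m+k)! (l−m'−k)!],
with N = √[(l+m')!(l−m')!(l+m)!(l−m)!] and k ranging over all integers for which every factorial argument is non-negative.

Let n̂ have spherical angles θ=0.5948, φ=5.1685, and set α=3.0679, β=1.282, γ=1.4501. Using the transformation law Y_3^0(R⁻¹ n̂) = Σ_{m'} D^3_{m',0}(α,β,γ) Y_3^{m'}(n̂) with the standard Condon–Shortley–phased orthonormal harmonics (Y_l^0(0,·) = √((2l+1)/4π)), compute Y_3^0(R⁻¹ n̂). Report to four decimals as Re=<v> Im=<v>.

Re=0.0397 Im=0.0000

Need the full column D^3_{m',0} for m'=−3..3 at α=3.0679, β=1.282, γ=1.4501.
cos(β/2)=0.801498, sin(β/2)=0.597997
d^3_{-3,0}: single k=3 term ⇒ +0.492402;  D = -0.480418+0.107975i
d^3_{-2,0}: k∈[2..3] ⇒ +0.808294 -0.449948 = +0.358345;  D = +0.354460-0.052624i
d^3_{-1,0}: k∈[1..3] ⇒ +0.685176 -1.144240 +0.212319 = -0.246744;  D = +0.246074-0.018167i
d^3_{0,0}: k∈[0..3] ⇒ +0.265103 -1.328162 +0.739340 -0.045729 = -0.369448;  D = -0.369448+0.000000i
d^3_{1,0}: k∈[0..2] ⇒ -0.685176 +1.144240 -0.212319 = +0.246744;  D = -0.246074-0.018167i
d^3_{2,0}: k∈[0..1] ⇒ +0.808294 -0.449948 = +0.358345;  D = +0.354460+0.052624i
d^3_{3,0}: single k=0 term ⇒ -0.492402;  D = +0.480418+0.107975i
Y_3^{m'}(θ=0.5948,φ=5.1685) and Σ D·Y over m':
  (-0.4804+0.1080i)·(-0.0719-0.0148i)  (+0.3545-0.0526i)·(-0.1627+0.2102i)  (+0.2461-0.0182i)·(+0.1938+0.3951i)  (-0.3694+0.0000i)·(+0.1329+0.0000i)  (-0.2461-0.0182i)·(-0.1938+0.3951i)  (+0.3545+0.0526i)·(-0.1627-0.2102i)  (+0.4804+0.1080i)·(+0.0719-0.0148i)
Y_3^0(R⁻¹ n̂) = +0.039729+0.000000i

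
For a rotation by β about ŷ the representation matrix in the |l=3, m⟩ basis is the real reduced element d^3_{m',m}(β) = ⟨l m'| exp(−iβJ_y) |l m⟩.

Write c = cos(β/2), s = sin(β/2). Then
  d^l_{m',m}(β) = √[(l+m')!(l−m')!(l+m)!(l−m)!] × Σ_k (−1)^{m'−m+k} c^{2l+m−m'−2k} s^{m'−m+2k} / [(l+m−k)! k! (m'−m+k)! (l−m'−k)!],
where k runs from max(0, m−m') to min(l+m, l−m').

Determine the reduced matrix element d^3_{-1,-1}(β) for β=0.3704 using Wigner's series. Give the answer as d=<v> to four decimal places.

d=0.6552

d^3_{-1,-1}(β=0.3704) via Wigner's sum:
Half-angle: c=0.982899, s=0.184143. N=√(2·24·2·24)=48.000000
The bounds max(0,m−m')=0 and min(l+m,l−m')=2 give 3 terms
  k=0: (−1)^0·48.0000/(48)·0.9829^6·0.1841^0 = +0.901684
  k=1: (−1)^1·48.0000/(6)·0.9829^4·0.1841^2 = -0.253185
  k=2: (−1)^2·48.0000/(8)·0.9829^2·0.1841^4 = +0.006665
d^3_{-1,-1}(0.3704) = +0.901684 -0.253185 +0.006665 = +0.655165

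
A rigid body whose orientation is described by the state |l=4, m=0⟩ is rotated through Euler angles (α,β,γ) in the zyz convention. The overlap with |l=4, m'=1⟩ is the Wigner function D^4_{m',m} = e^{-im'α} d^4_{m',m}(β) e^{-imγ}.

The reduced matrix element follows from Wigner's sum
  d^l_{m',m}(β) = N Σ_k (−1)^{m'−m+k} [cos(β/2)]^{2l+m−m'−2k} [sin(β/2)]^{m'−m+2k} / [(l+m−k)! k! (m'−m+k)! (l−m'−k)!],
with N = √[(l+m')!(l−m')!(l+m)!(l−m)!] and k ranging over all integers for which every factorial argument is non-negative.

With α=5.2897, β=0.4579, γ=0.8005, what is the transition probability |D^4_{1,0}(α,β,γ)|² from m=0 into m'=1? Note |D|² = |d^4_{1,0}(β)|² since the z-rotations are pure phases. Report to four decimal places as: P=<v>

First d^4_{1,0}(β=0.4579), then the phase factors e^{-i(1)α} and e^{-i(0)γ}:
With c≡cos(β/2)=0.973905 and s≡sin(β/2)=0.226955, N=[120·6·24·24]^{1/2}=643.987578
k: max(0,(0)−(1))=0 … min(4+(0),4−(1))=3
  k=0: (−1)^1·643.9876/(144)·0.9739^7·0.2270^1 = -0.843474
  k=1: (−1)^2·643.9876/(24)·0.9739^5·0.2270^3 = +0.274833
  k=2: (−1)^3·643.9876/(24)·0.9739^3·0.2270^5 = -0.014925
  k=3: (−1)^4·643.9876/(144)·0.9739^1·0.2270^7 = +0.000135
d^4_{1,0}(0.4579) = -0.843474 +0.274833 -0.014925 +0.000135 = -0.583431
|D^4_{1,0}|² = |d^4_{1,0}(β)|² = (-0.583431)² = 0.340391 (the z-rotation phases have unit modulus)

P=0.3404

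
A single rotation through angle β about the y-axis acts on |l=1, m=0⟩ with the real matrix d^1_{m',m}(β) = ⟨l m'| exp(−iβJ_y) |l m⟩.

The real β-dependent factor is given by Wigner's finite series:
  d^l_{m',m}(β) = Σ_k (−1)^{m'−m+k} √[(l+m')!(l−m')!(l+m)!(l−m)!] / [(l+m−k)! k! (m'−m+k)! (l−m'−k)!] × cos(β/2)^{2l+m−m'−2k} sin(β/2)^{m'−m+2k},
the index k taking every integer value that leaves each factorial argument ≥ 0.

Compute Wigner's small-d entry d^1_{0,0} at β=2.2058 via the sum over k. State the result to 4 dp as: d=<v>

d^1_{0,0}(β=2.2058) via Wigner's sum:
Half-angle: c=0.451010, s=0.892519. N=√(1·1·1·1)=1.000000
The bounds max(0,m−m')=0 and min(l+m,l−m')=1 give 2 terms
  k=0: (−1)^0·1.0000/(1)·0.4510^2·0.8925^0 = +0.203410
  k=1: (−1)^1·1.0000/(1)·0.4510^0·0.8925^2 = -0.796590
d^1_{0,0}(2.2058) = +0.203410 -0.796590 = -0.593180

d=-0.5932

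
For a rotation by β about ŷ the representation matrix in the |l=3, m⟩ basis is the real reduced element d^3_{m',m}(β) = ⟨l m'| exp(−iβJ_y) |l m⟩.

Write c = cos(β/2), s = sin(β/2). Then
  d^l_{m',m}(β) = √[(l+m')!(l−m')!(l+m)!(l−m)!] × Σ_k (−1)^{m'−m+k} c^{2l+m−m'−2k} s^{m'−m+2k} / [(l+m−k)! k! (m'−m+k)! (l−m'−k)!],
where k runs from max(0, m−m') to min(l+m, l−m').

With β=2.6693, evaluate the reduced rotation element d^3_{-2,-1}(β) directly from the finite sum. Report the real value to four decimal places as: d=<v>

d=-0.0723

d^3_{-2,-1}(β=2.6693) via Wigner's sum:
With c≡cos(β/2)=0.233958 and s≡sin(β/2)=0.972247, N=[1·120·2·24]^{1/2}=75.894664
The bounds max(0,m−m')=1 and min(l+m,l−m')=2 give 2 terms
  k=1: (−1)^0·75.8947/(24)·0.2340^5·0.9722^1 = +0.002155
  k=2: (−1)^1·75.8947/(12)·0.2340^3·0.9722^3 = -0.074434
d^3_{-2,-1}(2.6693) = +0.002155 -0.074434 = -0.072279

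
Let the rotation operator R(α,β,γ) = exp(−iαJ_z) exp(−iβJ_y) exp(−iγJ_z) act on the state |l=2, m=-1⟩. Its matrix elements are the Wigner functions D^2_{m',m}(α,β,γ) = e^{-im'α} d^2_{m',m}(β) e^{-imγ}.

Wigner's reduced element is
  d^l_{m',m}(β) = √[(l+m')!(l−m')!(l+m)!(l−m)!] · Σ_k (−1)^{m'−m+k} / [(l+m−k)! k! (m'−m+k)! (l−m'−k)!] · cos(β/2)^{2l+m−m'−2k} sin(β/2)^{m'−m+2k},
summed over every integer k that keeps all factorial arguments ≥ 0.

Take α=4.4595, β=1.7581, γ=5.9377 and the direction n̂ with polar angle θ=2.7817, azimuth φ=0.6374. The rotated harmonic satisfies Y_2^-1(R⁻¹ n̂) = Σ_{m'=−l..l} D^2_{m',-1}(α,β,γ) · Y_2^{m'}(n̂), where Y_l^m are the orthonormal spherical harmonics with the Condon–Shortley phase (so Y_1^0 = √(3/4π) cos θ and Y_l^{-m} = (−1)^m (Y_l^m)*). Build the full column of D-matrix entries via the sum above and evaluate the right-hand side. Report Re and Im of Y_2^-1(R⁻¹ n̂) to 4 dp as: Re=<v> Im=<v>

Re=-0.0613 Im=0.0393

Need the full column D^2_{m',-1} for m'=−2..2 at α=4.4595, β=1.7581, γ=5.9377.
cos(β/2)=0.637883, sin(β/2)=0.770133
d^2_{-2,-1}: single k=1 term ⇒ +0.399778;  D = -0.263467+0.300679i
d^2_{-1,-1}: k∈[0..1] ⇒ +0.165563 -0.723994 = -0.558431;  D = +0.314564+0.461405i
d^2_{0,-1}: k∈[0..1] ⇒ -0.489626 +0.713698 = +0.224071;  D = +0.210831-0.075883i
d^2_{1,-1}: k∈[0..1] ⇒ +0.723994 -0.351774 = +0.372220;  D = +0.034417+0.370626i
d^2_{2,-1}: single k=0 term ⇒ -0.582732;  D = +0.575261+0.093008i
Y_2^{m'}(θ=2.7817,φ=0.6374) and Σ D·Y over m':
  (-0.2635+0.3007i)·(+0.0140-0.0458i)  (+0.3146+0.4614i)·(-0.2046+0.1515i)  (+0.2108-0.0759i)·(+0.5134+0.0000i)  (+0.0344+0.3706i)·(+0.2046+0.1515i)  (+0.5753+0.0930i)·(+0.0140+0.0458i)
Y_2^-1(R⁻¹ n̂) = -0.061293+0.039283i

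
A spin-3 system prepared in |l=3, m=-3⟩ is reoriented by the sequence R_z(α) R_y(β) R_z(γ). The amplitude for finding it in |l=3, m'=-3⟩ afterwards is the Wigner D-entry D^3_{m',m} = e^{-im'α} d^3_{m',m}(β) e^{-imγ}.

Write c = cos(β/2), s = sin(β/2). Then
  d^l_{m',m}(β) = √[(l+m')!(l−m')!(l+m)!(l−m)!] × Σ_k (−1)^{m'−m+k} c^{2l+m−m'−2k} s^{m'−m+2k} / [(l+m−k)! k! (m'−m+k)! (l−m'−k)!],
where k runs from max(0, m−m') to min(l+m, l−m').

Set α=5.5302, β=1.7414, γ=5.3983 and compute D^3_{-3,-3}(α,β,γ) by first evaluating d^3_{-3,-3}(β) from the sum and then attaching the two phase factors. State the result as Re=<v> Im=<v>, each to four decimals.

Re=0.0143 Im=0.0701

Split into d^3_{-3,-3}(β=1.7414) × two z-phases.
Half-angle: c=0.644291, s=0.764780. N=√(1·720·1·720)=720.000000
Admissible k: 0..0 (factorial args all ≥0)
  k=0: (−1)^0·720.0000/(720)·0.6443^6·0.7648^0 = +0.071531
d^3_{-3,-3}(1.7414) = +0.071531
Attach z-rotation phases: D = e^{-i(-3)(5.5302)}·(+0.071531)·e^{-i(-3)(5.3983)} = +0.014297+0.070088i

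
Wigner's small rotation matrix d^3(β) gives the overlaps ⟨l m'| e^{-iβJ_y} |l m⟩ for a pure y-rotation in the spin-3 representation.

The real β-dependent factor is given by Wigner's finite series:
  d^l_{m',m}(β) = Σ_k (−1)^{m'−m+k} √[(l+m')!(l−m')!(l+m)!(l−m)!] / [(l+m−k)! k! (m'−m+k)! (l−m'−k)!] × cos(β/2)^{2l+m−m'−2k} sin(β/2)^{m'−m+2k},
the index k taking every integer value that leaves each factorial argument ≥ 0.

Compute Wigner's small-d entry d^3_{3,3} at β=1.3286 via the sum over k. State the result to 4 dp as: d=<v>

d=0.2382

d^3_{3,3}(β=1.3286) via Wigner's sum:
Half-angle: c=0.787349, s=0.616508. N=√(720·1·720·1)=720.000000
k∈{0} keeps every argument non-negative
  k=0: (−1)^0·720.0000/(720)·0.7873^6·0.6165^0 = +0.238233
d^3_{3,3}(1.3286) = +0.238233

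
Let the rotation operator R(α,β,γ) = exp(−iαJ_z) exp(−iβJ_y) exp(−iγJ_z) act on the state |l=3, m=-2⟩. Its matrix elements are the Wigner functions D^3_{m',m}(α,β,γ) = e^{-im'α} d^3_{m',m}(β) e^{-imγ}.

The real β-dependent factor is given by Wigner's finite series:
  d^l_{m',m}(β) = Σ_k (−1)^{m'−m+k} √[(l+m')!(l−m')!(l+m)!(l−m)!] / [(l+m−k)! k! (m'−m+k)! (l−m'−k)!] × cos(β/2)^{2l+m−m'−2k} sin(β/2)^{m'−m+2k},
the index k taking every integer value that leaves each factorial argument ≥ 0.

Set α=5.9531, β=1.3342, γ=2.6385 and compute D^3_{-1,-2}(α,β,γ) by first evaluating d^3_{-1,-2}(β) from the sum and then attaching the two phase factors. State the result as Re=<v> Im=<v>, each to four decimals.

Split into d^3_{-1,-2}(β=1.3342) × two z-phases.
With c≡cos(β/2)=0.785619 and s≡sin(β/2)=0.618710, N=[2·24·1·120]^{1/2}=75.894664
The bounds max(0,m−m')=0 and min(l+m,l−m')=1 give 2 terms
  k=0: (−1)^1·75.8947/(24)·0.7856^5·0.6187^1 = -0.585528
  k=1: (−1)^2·75.8947/(12)·0.7856^3·0.6187^3 = +0.726321
d^3_{-1,-2}(1.3342) = -0.585528 +0.726321 = +0.140792
Phases: e^{-i·(-1)·5.9531}=+0.946015-0.324124i, e^{-i·(-2)·2.6385}=+0.535087-0.844797i ⇒ D=+0.032718-0.136938i

Re=0.0327 Im=-0.1369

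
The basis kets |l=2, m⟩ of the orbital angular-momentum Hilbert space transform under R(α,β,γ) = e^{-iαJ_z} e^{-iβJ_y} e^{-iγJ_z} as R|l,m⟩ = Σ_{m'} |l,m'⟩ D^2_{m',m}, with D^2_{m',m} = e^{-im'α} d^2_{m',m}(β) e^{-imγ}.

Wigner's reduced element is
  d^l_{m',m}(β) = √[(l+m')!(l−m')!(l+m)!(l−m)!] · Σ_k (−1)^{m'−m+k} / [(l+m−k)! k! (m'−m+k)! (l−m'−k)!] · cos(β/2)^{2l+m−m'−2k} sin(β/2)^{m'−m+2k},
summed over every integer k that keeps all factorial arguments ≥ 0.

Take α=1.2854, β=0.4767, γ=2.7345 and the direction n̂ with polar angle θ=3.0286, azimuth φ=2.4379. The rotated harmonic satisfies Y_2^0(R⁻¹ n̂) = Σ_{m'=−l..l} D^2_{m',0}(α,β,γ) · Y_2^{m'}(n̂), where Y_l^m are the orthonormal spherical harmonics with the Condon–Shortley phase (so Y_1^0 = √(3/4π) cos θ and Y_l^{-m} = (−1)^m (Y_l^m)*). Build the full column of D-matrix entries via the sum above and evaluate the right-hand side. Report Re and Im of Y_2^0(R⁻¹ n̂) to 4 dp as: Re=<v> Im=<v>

Need the full column D^2_{m',0} for m'=−2..2 at α=1.2854, β=0.4767, γ=2.7345.
cos(β/2)=0.971729, sin(β/2)=0.236100
d^2_{-2,0}: single k=2 term ⇒ +0.128931;  D = -0.108492+0.069661i
d^2_{-1,0}: k∈[1..2] ⇒ +0.530648 -0.031326 = +0.499321;  D = +0.140578+0.479124i
d^2_{0,0}: k∈[0..2] ⇒ +0.891621 -0.210543 +0.003107 = +0.684186;  D = +0.684186+0.000000i
d^2_{1,0}: k∈[0..1] ⇒ -0.530648 +0.031326 = -0.499321;  D = -0.140578+0.479124i
d^2_{2,0}: single k=0 term ⇒ +0.128931;  D = -0.108492-0.069661i
Y_2^{m'}(θ=3.0286,φ=2.4379) and Σ D·Y over m':
  (-0.1085+0.0697i)·(+0.0008+0.0048i)  (+0.1406+0.4791i)·(+0.0660+0.0560i)  (+0.6842+0.0000i)·(+0.6188+0.0000i)  (-0.1406+0.4791i)·(-0.0660+0.0560i)  (-0.1085-0.0697i)·(+0.0008-0.0048i)
Y_2^0(R⁻¹ n̂) = +0.387385+0.000000i

Re=0.3874 Im=0.0000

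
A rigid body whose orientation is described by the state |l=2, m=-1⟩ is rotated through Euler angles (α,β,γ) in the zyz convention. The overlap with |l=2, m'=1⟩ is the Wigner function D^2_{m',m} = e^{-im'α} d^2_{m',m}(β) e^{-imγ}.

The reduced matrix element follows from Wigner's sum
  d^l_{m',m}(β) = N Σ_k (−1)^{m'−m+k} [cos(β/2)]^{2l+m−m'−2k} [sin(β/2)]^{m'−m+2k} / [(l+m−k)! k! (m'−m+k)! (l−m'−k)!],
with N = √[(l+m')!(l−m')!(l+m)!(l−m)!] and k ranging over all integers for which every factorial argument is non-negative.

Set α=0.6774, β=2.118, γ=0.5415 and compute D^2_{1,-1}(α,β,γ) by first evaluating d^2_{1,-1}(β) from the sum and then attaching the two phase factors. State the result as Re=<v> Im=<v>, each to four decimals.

First d^2_{1,-1}(β=2.118), then the phase factors e^{-i(1)α} and e^{-i(-1)γ}:
Half-angle: c=0.489744, s=0.871866. N=√(6·1·1·6)=6.000000
k: max(0,(-1)−(1))=0 … min(2+(-1),2−(1))=1
  k=0: (−1)^2·6.0000/(2)·0.4897^2·0.8719^2 = +0.546965
  k=1: (−1)^3·6.0000/(6)·0.4897^0·0.8719^4 = -0.577829
d^2_{1,-1}(2.118) = +0.546965 -0.577829 = -0.030864
Attach z-rotation phases: D = e^{-i(1)(0.6774)}·(-0.030864)·e^{-i(-1)(0.5415)} = -0.030579+0.004182i

Re=-0.0306 Im=0.0042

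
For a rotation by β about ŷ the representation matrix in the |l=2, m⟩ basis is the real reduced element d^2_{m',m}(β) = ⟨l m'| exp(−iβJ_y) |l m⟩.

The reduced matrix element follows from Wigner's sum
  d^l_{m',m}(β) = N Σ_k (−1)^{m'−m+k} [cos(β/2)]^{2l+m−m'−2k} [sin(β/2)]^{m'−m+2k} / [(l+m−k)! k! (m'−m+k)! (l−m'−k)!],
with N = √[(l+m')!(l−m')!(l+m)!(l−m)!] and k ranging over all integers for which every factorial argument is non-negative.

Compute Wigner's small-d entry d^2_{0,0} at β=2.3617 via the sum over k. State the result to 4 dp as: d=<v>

d=0.2583

d^2_{0,0}(β=2.3617) via Wigner's sum:
c=cos(2.3617/2)=0.380139, s=sin(2.3617/2)=0.924929; N=√[2·2·2·2]=4.000000
k: max(0,(0)−(0))=0 … min(2+(0),2−(0))=2
  k=0: (−1)^0·4.0000/(4)·0.3801^4·0.9249^0 = +0.020882
  k=1: (−1)^1·4.0000/(1)·0.3801^2·0.9249^2 = -0.494495
  k=2: (−1)^2·4.0000/(4)·0.3801^0·0.9249^4 = +0.731871
d^2_{0,0}(2.3617) = +0.020882 -0.494495 +0.731871 = +0.258258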